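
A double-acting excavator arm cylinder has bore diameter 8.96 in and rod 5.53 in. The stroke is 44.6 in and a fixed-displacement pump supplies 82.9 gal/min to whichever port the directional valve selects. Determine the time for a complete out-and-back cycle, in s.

t ≈ 14.3 s

Cap-side area A_cap = π/4 × (8.96 in)² = 63.05 in^2
Rod-side annular area A_ann = π/4 × (8.96² − 5.53²) = 39.03 in^2
t_ext = A_cap·L/Q = 8.811 s
t_ret = A_ann·L/Q = 5.455 s
t_cycle = t_ext + t_ret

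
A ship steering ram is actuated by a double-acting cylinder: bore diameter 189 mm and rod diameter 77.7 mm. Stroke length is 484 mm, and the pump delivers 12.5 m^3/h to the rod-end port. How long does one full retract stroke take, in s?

t ≈ 3.25 s

Rod-side annular area A_ann = π/4 × (189² − 77.7²) = 23310 mm^2
Swept volume V = A × L; t = V / Q = A·L / Q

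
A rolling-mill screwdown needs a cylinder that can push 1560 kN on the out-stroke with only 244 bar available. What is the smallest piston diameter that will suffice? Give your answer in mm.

Extension force acts on the full piston face: F = P × (π/4)D².
D = √(4F / (πP)) = √(4 × 1560 kN / (π × 244 bar))

D ≈ 285 mm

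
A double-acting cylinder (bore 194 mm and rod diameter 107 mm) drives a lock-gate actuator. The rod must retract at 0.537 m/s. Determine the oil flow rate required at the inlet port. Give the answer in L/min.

Q ≈ 663 L/min

Rod-side annular area A_ann = π/4 × (194² − 107²) = 20570 mm^2
Q = A × v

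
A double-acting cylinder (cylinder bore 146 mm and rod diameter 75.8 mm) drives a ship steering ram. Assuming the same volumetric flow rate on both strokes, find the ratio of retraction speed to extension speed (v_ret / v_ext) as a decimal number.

v_ret/v_ext ≈ 1.37

Cap-side area A_cap = π/4 × (146 mm)² = 16740 mm^2
Rod-side annular area A_ann = π/4 × (146² − 75.8²) = 12230 mm^2
For equal Q, v ∝ 1/A, so v_ret/v_ext = A_cap/A_ann.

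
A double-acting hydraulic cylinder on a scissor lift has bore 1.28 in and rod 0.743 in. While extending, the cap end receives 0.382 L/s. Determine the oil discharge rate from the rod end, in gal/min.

Q_out ≈ 4.01 gal/min

Cap-side area A_cap = π/4 × (1.28 in)² = 1.287 in^2
Rod-side annular area A_ann = π/4 × (1.28² − 0.743²) = 0.8532 in^2
Piston speed v = Q_in/A_cap; rod-end outflow Q_out = v × A_ann = Q_in × A_ann/A_cap.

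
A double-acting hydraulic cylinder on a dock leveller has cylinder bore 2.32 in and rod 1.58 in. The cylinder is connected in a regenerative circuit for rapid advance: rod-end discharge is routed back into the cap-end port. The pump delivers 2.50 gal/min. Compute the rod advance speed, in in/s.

In regeneration the rod-end outflow joins the pump flow into the cap end, so the net volume the pump must supply per unit advance equals the rod cross-section area.
Rod cross-section A_rod = π/4 × (1.58 in)² = 1.961 in^2
v = Q_pump / A_rod

v ≈ 4.91 in/s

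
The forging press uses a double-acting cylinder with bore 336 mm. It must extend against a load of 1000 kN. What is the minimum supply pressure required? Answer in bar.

Cap-side area A_cap = π/4 × (336 mm)² = 88670 mm^2
P = F / A = 1000 kN / A

P ≈ 113 bar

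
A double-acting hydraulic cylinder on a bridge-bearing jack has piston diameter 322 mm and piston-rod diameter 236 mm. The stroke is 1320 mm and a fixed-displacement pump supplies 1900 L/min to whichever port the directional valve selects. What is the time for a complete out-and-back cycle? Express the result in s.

Cap-side area A_cap = π/4 × (322 mm)² = 81430 mm^2
Rod-side annular area A_ann = π/4 × (322² − 236²) = 37690 mm^2
t_ext = A_cap·L/Q = 3.394 s
t_ret = A_ann·L/Q = 1.571 s
t_cycle = t_ext + t_ret

t ≈ 4.97 s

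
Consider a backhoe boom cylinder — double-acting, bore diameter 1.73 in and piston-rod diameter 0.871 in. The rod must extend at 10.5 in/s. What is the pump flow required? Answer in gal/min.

Q ≈ 6.41 gal/min

Cap-side area A_cap = π/4 × (1.73 in)² = 2.351 in^2
Q = A × v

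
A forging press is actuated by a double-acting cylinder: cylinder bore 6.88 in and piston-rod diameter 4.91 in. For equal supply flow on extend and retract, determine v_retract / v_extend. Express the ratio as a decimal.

v_ret/v_ext ≈ 2.04

Cap-side area A_cap = π/4 × (6.88 in)² = 37.18 in^2
Rod-side annular area A_ann = π/4 × (6.88² − 4.91²) = 18.24 in^2
For equal Q, v ∝ 1/A, so v_ret/v_ext = A_cap/A_ann.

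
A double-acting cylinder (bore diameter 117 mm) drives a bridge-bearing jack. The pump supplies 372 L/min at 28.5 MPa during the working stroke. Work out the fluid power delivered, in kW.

Hydraulic power = P × Q

W ≈ 177 kW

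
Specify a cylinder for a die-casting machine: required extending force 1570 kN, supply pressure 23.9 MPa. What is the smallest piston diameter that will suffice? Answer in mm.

Extension force acts on the full piston face: F = P × (π/4)D².
D = √(4F / (πP)) = √(4 × 1570 kN / (π × 23.9 MPa))

D ≈ 289 mm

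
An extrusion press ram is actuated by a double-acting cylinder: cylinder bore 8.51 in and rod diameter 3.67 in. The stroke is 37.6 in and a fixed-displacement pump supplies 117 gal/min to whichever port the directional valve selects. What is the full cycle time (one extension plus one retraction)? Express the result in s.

t ≈ 8.61 s

Cap-side area A_cap = π/4 × (8.51 in)² = 56.88 in^2
Rod-side annular area A_ann = π/4 × (8.51² − 3.67²) = 46.30 in^2
t_ext = A_cap·L/Q = 4.748 s
t_ret = A_ann·L/Q = 3.865 s
t_cycle = t_ext + t_ret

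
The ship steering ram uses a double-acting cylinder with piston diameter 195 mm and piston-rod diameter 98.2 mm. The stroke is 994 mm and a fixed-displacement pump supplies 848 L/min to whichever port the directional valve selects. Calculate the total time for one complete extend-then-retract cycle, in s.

Cap-side area A_cap = π/4 × (195 mm)² = 29860 mm^2
Rod-side annular area A_ann = π/4 × (195² − 98.2²) = 22290 mm^2
t_ext = A_cap·L/Q = 2.100 s
t_ret = A_ann·L/Q = 1.568 s
t_cycle = t_ext + t_ret

t ≈ 3.67 s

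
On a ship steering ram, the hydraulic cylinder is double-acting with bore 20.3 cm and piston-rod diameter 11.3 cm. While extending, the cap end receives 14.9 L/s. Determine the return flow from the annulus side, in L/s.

Q_out ≈ 10.3 L/s

Cap-side area A_cap = π/4 × (20.3 cm)² = 323.7 cm^2
Rod-side annular area A_ann = π/4 × (20.3² − 11.3²) = 223.4 cm^2
Piston speed v = Q_in/A_cap; rod-end outflow Q_out = v × A_ann = Q_in × A_ann/A_cap.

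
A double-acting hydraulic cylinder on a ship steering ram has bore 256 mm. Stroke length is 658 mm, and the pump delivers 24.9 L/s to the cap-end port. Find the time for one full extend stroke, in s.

t ≈ 1.36 s

Cap-side area A_cap = π/4 × (256 mm)² = 51470 mm^2
Swept volume V = A × L; t = V / Q = A·L / Q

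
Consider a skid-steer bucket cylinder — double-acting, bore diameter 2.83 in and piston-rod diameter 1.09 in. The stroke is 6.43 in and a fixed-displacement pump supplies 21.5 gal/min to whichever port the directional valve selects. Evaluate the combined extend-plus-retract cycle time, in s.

Cap-side area A_cap = π/4 × (2.83 in)² = 6.290 in^2
Rod-side annular area A_ann = π/4 × (2.83² − 1.09²) = 5.357 in^2
t_ext = A_cap·L/Q = 0.4886 s
t_ret = A_ann·L/Q = 0.4161 s
t_cycle = t_ext + t_ret

t ≈ 0.905 s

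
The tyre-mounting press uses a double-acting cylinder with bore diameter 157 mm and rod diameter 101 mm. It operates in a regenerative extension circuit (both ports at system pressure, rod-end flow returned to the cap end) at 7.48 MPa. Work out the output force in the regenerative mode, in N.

F ≈ 59900 N

With equal pressure on both faces, forces on the annular region cancel; the net push is pressure × rod cross-section.
Rod cross-section A_rod = π/4 × (101 mm)² = 8012 mm^2
F = P × A_rod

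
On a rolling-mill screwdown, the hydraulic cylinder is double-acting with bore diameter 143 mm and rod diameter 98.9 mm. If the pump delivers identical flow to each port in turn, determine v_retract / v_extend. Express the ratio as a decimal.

Cap-side area A_cap = π/4 × (143 mm)² = 16060 mm^2
Rod-side annular area A_ann = π/4 × (143² − 98.9²) = 8378 mm^2
For equal Q, v ∝ 1/A, so v_ret/v_ext = A_cap/A_ann.

v_ret/v_ext ≈ 1.92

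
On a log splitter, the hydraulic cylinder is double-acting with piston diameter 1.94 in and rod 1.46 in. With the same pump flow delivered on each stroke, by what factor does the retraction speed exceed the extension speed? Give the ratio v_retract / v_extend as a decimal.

v_ret/v_ext ≈ 2.31

Cap-side area A_cap = π/4 × (1.94 in)² = 2.956 in^2
Rod-side annular area A_ann = π/4 × (1.94² − 1.46²) = 1.282 in^2
For equal Q, v ∝ 1/A, so v_ret/v_ext = A_cap/A_ann.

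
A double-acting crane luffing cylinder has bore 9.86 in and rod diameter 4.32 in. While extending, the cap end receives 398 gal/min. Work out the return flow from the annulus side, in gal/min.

Cap-side area A_cap = π/4 × (9.86 in)² = 76.36 in^2
Rod-side annular area A_ann = π/4 × (9.86² − 4.32²) = 61.70 in^2
Piston speed v = Q_in/A_cap; rod-end outflow Q_out = v × A_ann = Q_in × A_ann/A_cap.

Q_out ≈ 322 gal/min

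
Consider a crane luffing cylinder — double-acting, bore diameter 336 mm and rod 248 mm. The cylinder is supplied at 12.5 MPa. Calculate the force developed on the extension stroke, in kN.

Cap-side area A_cap = π/4 × (336 mm)² = 88670 mm^2
F = P × A_cap = 12.5 MPa × A_cap

F ≈ 1110 kN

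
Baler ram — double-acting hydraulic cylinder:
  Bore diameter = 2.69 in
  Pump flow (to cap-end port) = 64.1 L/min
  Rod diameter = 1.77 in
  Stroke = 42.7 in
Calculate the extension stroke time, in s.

t ≈ 3.72 s

Cap-side area A_cap = π/4 × (2.69 in)² = 5.683 in^2
Swept volume V = A × L; t = V / Q = A·L / Q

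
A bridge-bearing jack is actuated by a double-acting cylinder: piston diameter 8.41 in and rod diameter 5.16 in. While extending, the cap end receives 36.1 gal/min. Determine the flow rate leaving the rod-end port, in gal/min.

Cap-side area A_cap = π/4 × (8.41 in)² = 55.55 in^2
Rod-side annular area A_ann = π/4 × (8.41² − 5.16²) = 34.64 in^2
Piston speed v = Q_in/A_cap; rod-end outflow Q_out = v × A_ann = Q_in × A_ann/A_cap.

Q_out ≈ 22.5 gal/min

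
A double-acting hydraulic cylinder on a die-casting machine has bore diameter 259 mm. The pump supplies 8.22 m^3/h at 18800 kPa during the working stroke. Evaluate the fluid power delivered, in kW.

Hydraulic power = P × Q

W ≈ 42.9 kW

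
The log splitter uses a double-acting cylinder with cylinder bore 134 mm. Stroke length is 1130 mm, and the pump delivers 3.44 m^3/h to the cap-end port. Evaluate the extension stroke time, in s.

t ≈ 16.7 s

Cap-side area A_cap = π/4 × (134 mm)² = 14100 mm^2
Swept volume V = A × L; t = V / Q = A·L / Q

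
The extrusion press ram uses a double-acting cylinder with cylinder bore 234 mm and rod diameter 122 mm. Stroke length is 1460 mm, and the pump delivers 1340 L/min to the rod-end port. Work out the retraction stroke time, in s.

Rod-side annular area A_ann = π/4 × (234² − 122²) = 31320 mm^2
Swept volume V = A × L; t = V / Q = A·L / Q

t ≈ 2.05 s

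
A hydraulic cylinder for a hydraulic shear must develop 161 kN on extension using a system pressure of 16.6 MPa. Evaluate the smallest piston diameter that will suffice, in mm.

D ≈ 111 mm

Extension force acts on the full piston face: F = P × (π/4)D².
D = √(4F / (πP)) = √(4 × 161 kN / (π × 16.6 MPa))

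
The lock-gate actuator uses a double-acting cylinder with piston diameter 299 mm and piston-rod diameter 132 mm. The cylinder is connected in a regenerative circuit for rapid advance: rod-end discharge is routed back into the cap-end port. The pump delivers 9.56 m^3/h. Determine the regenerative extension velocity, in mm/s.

v ≈ 194 mm/s

In regeneration the rod-end outflow joins the pump flow into the cap end, so the net volume the pump must supply per unit advance equals the rod cross-section area.
Rod cross-section A_rod = π/4 × (132 mm)² = 13680 mm^2
v = Q_pump / A_rod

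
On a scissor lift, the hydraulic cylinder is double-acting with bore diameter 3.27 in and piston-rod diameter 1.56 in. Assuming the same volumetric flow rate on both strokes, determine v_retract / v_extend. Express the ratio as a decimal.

v_ret/v_ext ≈ 1.29

Cap-side area A_cap = π/4 × (3.27 in)² = 8.398 in^2
Rod-side annular area A_ann = π/4 × (3.27² − 1.56²) = 6.487 in^2
For equal Q, v ∝ 1/A, so v_ret/v_ext = A_cap/A_ann.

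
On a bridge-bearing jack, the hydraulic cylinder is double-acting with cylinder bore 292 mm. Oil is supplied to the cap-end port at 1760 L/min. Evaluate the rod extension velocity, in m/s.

Cap-side area A_cap = π/4 × (292 mm)² = 66970 mm^2
v = Q / A

v ≈ 0.438 m/s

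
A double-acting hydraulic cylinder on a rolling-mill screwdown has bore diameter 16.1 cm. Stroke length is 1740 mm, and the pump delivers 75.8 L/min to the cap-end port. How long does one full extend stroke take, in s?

t ≈ 28.0 s

Cap-side area A_cap = π/4 × (16.1 cm)² = 203.6 cm^2
Swept volume V = A × L; t = V / Q = A·L / Q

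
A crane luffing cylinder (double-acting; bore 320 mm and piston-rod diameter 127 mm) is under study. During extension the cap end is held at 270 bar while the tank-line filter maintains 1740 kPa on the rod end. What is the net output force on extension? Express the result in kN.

F ≈ 2050 kN

Cap-side area A_cap = π/4 × (320 mm)² = 80420 mm^2
Rod-side annular area A_ann = π/4 × (320² − 127²) = 67760 mm^2
Net thrust = P_cap·A_cap − P_rod·A_ann = 2171 kN − 117.9 kN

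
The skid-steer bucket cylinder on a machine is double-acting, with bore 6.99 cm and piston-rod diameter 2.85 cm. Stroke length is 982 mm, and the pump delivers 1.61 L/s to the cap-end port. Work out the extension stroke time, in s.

Cap-side area A_cap = π/4 × (6.99 cm)² = 38.37 cm^2
Swept volume V = A × L; t = V / Q = A·L / Q

t ≈ 2.34 s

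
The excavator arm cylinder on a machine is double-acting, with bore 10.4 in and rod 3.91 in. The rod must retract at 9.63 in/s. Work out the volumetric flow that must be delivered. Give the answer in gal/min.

Q ≈ 182 gal/min

Rod-side annular area A_ann = π/4 × (10.4² − 3.91²) = 72.94 in^2
Q = A × v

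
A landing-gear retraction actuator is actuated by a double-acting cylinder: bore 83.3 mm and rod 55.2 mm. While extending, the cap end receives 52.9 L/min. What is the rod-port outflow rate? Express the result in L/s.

Cap-side area A_cap = π/4 × (83.3 mm)² = 5450 mm^2
Rod-side annular area A_ann = π/4 × (83.3² − 55.2²) = 3057 mm^2
Piston speed v = Q_in/A_cap; rod-end outflow Q_out = v × A_ann = Q_in × A_ann/A_cap.

Q_out ≈ 0.495 L/s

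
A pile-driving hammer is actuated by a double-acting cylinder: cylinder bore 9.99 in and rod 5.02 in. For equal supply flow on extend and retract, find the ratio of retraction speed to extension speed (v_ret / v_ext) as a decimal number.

v_ret/v_ext ≈ 1.34

Cap-side area A_cap = π/4 × (9.99 in)² = 78.38 in^2
Rod-side annular area A_ann = π/4 × (9.99² − 5.02²) = 58.59 in^2
For equal Q, v ∝ 1/A, so v_ret/v_ext = A_cap/A_ann.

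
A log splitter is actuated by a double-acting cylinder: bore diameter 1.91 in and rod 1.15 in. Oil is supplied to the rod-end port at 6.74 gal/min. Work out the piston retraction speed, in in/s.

v ≈ 14.2 in/s

Rod-side annular area A_ann = π/4 × (1.91² − 1.15²) = 1.827 in^2
Flow into the rod-end port fills the annular volume.
v = Q / A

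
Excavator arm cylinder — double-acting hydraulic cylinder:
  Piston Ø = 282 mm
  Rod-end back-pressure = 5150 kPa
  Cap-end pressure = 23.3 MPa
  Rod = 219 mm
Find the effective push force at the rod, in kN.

Cap-side area A_cap = π/4 × (282 mm)² = 62460 mm^2
Rod-side annular area A_ann = π/4 × (282² − 219²) = 24790 mm^2
Net thrust = P_cap·A_cap − P_rod·A_ann = 1455 kN − 127.7 kN

F ≈ 1330 kN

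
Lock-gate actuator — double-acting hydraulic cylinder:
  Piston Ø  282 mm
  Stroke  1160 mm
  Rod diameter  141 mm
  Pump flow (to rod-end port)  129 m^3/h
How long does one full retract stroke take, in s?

t ≈ 1.52 s

Rod-side annular area A_ann = π/4 × (282² − 141²) = 46840 mm^2
Swept volume V = A × L; t = V / Q = A·L / Q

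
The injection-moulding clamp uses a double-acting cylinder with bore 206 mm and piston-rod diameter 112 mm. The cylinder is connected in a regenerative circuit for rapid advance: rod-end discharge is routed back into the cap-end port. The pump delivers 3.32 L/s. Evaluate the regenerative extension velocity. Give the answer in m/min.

In regeneration the rod-end outflow joins the pump flow into the cap end, so the net volume the pump must supply per unit advance equals the rod cross-section area.
Rod cross-section A_rod = π/4 × (112 mm)² = 9852 mm^2
v = Q_pump / A_rod

v ≈ 20.2 m/min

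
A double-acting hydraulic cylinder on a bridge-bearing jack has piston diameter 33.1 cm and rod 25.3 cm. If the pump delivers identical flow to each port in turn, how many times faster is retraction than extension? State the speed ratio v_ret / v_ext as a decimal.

Cap-side area A_cap = π/4 × (33.1 cm)² = 860.5 cm^2
Rod-side annular area A_ann = π/4 × (33.1² − 25.3²) = 357.8 cm^2
For equal Q, v ∝ 1/A, so v_ret/v_ext = A_cap/A_ann.

v_ret/v_ext ≈ 2.41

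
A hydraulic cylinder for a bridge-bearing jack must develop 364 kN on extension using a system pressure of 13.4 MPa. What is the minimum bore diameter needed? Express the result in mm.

Extension force acts on the full piston face: F = P × (π/4)D².
D = √(4F / (πP)) = √(4 × 364 kN / (π × 13.4 MPa))

D ≈ 186 mm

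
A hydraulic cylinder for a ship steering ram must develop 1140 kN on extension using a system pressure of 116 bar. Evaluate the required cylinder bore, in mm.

D ≈ 354 mm

Extension force acts on the full piston face: F = P × (π/4)D².
D = √(4F / (πP)) = √(4 × 1140 kN / (π × 116 bar))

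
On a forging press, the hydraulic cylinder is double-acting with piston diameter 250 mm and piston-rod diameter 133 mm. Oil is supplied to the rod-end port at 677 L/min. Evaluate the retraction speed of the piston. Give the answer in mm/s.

v ≈ 321 mm/s

Rod-side annular area A_ann = π/4 × (250² − 133²) = 35190 mm^2
Flow into the rod-end port fills the annular volume.
v = Q / A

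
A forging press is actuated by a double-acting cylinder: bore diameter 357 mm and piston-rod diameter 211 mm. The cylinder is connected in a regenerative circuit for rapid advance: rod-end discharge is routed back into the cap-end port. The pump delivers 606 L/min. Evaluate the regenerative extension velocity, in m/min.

v ≈ 17.3 m/min

In regeneration the rod-end outflow joins the pump flow into the cap end, so the net volume the pump must supply per unit advance equals the rod cross-section area.
Rod cross-section A_rod = π/4 × (211 mm)² = 34970 mm^2
v = Q_pump / A_rod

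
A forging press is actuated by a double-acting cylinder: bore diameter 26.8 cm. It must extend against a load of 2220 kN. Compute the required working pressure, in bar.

Cap-side area A_cap = π/4 × (26.8 cm)² = 564.1 cm^2
P = F / A = 2220 kN / A

P ≈ 394 bar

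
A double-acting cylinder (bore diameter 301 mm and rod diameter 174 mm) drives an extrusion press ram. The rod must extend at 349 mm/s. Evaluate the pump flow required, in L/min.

Q ≈ 1490 L/min

Cap-side area A_cap = π/4 × (301 mm)² = 71160 mm^2
Q = A × v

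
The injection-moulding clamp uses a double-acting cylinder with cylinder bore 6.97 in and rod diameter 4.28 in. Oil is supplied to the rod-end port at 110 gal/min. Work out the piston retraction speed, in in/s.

Rod-side annular area A_ann = π/4 × (6.97² − 4.28²) = 23.77 in^2
Flow into the rod-end port fills the annular volume.
v = Q / A

v ≈ 17.8 in/s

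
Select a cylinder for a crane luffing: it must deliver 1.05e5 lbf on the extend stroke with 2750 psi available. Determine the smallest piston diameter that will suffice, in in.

D ≈ 6.97 in

Extension force acts on the full piston face: F = P × (π/4)D².
D = √(4F / (πP)) = √(4 × 1.05e5 lbf / (π × 2750 psi))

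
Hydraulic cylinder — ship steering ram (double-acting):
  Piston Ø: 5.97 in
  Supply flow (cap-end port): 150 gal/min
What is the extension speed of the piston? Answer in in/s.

Cap-side area A_cap = π/4 × (5.97 in)² = 27.99 in^2
v = Q / A

v ≈ 20.6 in/s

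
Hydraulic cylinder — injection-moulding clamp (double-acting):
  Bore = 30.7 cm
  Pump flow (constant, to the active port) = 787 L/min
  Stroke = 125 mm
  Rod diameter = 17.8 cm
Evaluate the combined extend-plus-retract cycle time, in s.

Cap-side area A_cap = π/4 × (30.7 cm)² = 740.2 cm^2
Rod-side annular area A_ann = π/4 × (30.7² − 17.8²) = 491.4 cm^2
t_ext = A_cap·L/Q = 0.7054 s
t_ret = A_ann·L/Q = 0.4683 s
t_cycle = t_ext + t_ret

t ≈ 1.17 s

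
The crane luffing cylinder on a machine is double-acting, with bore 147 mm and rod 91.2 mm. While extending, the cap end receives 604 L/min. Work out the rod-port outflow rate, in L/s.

Cap-side area A_cap = π/4 × (147 mm)² = 16970 mm^2
Rod-side annular area A_ann = π/4 × (147² − 91.2²) = 10440 mm^2
Piston speed v = Q_in/A_cap; rod-end outflow Q_out = v × A_ann = Q_in × A_ann/A_cap.

Q_out ≈ 6.19 L/s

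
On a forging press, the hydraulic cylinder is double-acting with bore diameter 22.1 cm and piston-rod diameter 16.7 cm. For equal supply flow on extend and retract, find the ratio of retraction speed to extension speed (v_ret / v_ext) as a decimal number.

v_ret/v_ext ≈ 2.33

Cap-side area A_cap = π/4 × (22.1 cm)² = 383.6 cm^2
Rod-side annular area A_ann = π/4 × (22.1² − 16.7²) = 164.6 cm^2
For equal Q, v ∝ 1/A, so v_ret/v_ext = A_cap/A_ann.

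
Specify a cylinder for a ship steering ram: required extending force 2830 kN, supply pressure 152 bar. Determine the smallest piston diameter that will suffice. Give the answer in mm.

Extension force acts on the full piston face: F = P × (π/4)D².
D = √(4F / (πP)) = √(4 × 2830 kN / (π × 152 bar))

D ≈ 487 mm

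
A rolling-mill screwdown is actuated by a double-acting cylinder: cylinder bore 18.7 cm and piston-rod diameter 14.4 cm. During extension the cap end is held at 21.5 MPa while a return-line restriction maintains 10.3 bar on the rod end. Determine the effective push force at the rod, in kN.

Cap-side area A_cap = π/4 × (18.7 cm)² = 274.6 cm^2
Rod-side annular area A_ann = π/4 × (18.7² − 14.4²) = 111.8 cm^2
Net thrust = P_cap·A_cap − P_rod·A_ann = 590.5 kN − 11.51 kN

F ≈ 579 kN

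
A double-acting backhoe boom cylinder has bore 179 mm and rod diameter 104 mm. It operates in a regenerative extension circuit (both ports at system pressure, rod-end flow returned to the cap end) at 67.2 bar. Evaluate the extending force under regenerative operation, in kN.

With equal pressure on both faces, forces on the annular region cancel; the net push is pressure × rod cross-section.
Rod cross-section A_rod = π/4 × (104 mm)² = 8495 mm^2
F = P × A_rod

F ≈ 57.1 kN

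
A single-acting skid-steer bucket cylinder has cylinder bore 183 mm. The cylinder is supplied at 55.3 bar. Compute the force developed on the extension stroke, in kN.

Cap-side area A_cap = π/4 × (183 mm)² = 26300 mm^2
F = P × A_cap = 55.3 bar × A_cap

F ≈ 145 kN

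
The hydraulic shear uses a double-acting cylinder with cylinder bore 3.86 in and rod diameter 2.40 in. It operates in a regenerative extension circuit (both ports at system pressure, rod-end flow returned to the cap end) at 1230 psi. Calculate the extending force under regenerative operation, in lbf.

F ≈ 5560 lbf

With equal pressure on both faces, forces on the annular region cancel; the net push is pressure × rod cross-section.
Rod cross-section A_rod = π/4 × (2.40 in)² = 4.524 in^2
F = P × A_rod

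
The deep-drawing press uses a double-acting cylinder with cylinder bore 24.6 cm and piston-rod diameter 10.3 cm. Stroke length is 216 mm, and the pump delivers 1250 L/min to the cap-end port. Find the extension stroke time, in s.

Cap-side area A_cap = π/4 × (24.6 cm)² = 475.3 cm^2
Swept volume V = A × L; t = V / Q = A·L / Q

t ≈ 0.493 s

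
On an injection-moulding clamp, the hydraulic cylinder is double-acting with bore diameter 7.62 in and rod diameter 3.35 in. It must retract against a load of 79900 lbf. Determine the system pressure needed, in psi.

P ≈ 2170 psi

Rod-side annular area A_ann = π/4 × (7.62² − 3.35²) = 36.79 in^2
Retraction: pressure acts on the annular area.
P = F / A = 79900 lbf / A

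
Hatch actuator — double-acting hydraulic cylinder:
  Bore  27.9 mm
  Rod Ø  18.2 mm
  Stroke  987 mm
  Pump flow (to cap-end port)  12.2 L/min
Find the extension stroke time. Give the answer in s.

t ≈ 2.97 s

Cap-side area A_cap = π/4 × (27.9 mm)² = 611.4 mm^2
Swept volume V = A × L; t = V / Q = A·L / Q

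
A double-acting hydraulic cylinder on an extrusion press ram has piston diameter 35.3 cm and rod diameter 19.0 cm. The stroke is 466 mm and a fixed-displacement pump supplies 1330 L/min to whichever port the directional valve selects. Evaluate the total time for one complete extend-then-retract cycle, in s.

Cap-side area A_cap = π/4 × (35.3 cm)² = 978.7 cm^2
Rod-side annular area A_ann = π/4 × (35.3² − 19.0²) = 695.1 cm^2
t_ext = A_cap·L/Q = 2.057 s
t_ret = A_ann·L/Q = 1.461 s
t_cycle = t_ext + t_ret

t ≈ 3.52 s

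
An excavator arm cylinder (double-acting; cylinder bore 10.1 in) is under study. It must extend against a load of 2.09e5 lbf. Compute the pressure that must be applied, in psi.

Cap-side area A_cap = π/4 × (10.1 in)² = 80.12 in^2
P = F / A = 2.09e5 lbf / A

P ≈ 2610 psi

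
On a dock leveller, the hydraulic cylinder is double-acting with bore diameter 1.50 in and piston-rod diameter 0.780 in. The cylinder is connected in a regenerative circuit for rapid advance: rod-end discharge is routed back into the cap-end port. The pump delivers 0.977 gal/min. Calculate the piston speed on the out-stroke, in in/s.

In regeneration the rod-end outflow joins the pump flow into the cap end, so the net volume the pump must supply per unit advance equals the rod cross-section area.
Rod cross-section A_rod = π/4 × (0.780 in)² = 0.4778 in^2
v = Q_pump / A_rod

v ≈ 7.87 in/s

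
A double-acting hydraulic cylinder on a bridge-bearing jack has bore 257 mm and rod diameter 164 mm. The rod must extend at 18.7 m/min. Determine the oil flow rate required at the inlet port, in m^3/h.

Cap-side area A_cap = π/4 × (257 mm)² = 51870 mm^2
Q = A × v

Q ≈ 58.2 m^3/h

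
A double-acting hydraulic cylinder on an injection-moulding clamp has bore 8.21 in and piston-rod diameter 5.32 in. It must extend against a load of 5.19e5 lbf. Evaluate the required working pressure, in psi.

Cap-side area A_cap = π/4 × (8.21 in)² = 52.94 in^2
P = F / A = 5.19e5 lbf / A

P ≈ 9800 psi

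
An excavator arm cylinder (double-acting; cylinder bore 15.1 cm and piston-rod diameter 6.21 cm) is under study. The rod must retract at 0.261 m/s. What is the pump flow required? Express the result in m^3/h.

Rod-side annular area A_ann = π/4 × (15.1² − 6.21²) = 148.8 cm^2
Q = A × v

Q ≈ 14.0 m^3/h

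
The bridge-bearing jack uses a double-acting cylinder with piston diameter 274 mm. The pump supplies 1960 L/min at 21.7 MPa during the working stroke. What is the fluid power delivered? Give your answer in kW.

Hydraulic power = P × Q

W ≈ 709 kW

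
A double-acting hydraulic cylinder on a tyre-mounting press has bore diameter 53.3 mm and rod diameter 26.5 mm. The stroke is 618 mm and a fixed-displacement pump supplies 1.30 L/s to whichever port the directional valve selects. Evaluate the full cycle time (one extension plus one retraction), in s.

Cap-side area A_cap = π/4 × (53.3 mm)² = 2231 mm^2
Rod-side annular area A_ann = π/4 × (53.3² − 26.5²) = 1680 mm^2
t_ext = A_cap·L/Q = 1.061 s
t_ret = A_ann·L/Q = 0.7985 s
t_cycle = t_ext + t_ret

t ≈ 1.86 s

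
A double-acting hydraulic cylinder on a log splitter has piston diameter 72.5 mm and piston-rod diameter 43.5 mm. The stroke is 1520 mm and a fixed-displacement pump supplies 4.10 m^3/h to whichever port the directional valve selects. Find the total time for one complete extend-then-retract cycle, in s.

Cap-side area A_cap = π/4 × (72.5 mm)² = 4128 mm^2
Rod-side annular area A_ann = π/4 × (72.5² − 43.5²) = 2642 mm^2
t_ext = A_cap·L/Q = 5.510 s
t_ret = A_ann·L/Q = 3.526 s
t_cycle = t_ext + t_ret

t ≈ 9.04 s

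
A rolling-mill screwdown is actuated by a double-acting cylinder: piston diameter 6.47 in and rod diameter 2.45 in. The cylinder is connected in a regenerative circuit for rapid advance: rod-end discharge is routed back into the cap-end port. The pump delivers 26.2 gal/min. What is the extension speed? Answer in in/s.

In regeneration the rod-end outflow joins the pump flow into the cap end, so the net volume the pump must supply per unit advance equals the rod cross-section area.
Rod cross-section A_rod = π/4 × (2.45 in)² = 4.714 in^2
v = Q_pump / A_rod

v ≈ 21.4 in/s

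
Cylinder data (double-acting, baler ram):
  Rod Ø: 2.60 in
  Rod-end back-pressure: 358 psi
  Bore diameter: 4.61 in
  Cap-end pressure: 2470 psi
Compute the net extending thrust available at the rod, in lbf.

Cap-side area A_cap = π/4 × (4.61 in)² = 16.69 in^2
Rod-side annular area A_ann = π/4 × (4.61² − 2.60²) = 11.38 in^2
Net thrust = P_cap·A_cap − P_rod·A_ann = 41230 lbf − 4075 lbf

F ≈ 37200 lbf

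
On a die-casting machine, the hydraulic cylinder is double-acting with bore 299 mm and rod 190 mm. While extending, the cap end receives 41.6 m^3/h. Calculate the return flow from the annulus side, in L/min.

Q_out ≈ 413 L/min

Cap-side area A_cap = π/4 × (299 mm)² = 70220 mm^2
Rod-side annular area A_ann = π/4 × (299² − 190²) = 41860 mm^2
Piston speed v = Q_in/A_cap; rod-end outflow Q_out = v × A_ann = Q_in × A_ann/A_cap.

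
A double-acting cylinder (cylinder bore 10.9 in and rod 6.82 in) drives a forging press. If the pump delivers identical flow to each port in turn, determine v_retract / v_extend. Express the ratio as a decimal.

v_ret/v_ext ≈ 1.64

Cap-side area A_cap = π/4 × (10.9 in)² = 93.31 in^2
Rod-side annular area A_ann = π/4 × (10.9² − 6.82²) = 56.78 in^2
For equal Q, v ∝ 1/A, so v_ret/v_ext = A_cap/A_ann.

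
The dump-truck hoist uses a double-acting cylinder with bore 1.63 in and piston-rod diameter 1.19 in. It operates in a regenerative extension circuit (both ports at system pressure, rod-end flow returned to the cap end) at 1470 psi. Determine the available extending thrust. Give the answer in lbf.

F ≈ 1630 lbf

With equal pressure on both faces, forces on the annular region cancel; the net push is pressure × rod cross-section.
Rod cross-section A_rod = π/4 × (1.19 in)² = 1.112 in^2
F = P × A_rod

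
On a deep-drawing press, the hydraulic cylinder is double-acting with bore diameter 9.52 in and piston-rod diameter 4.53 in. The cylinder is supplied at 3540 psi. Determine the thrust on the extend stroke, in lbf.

F ≈ 2.52e5 lbf

Cap-side area A_cap = π/4 × (9.52 in)² = 71.18 in^2
F = P × A_cap = 3540 psi × A_cap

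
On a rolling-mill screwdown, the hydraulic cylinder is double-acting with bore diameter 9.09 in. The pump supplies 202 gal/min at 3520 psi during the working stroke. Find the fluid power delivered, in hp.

Hydraulic power = P × Q

W ≈ 415 hp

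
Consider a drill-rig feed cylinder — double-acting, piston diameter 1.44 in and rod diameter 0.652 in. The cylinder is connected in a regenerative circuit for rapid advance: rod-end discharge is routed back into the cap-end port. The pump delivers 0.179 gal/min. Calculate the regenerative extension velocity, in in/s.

v ≈ 2.06 in/s

In regeneration the rod-end outflow joins the pump flow into the cap end, so the net volume the pump must supply per unit advance equals the rod cross-section area.
Rod cross-section A_rod = π/4 × (0.652 in)² = 0.3339 in^2
v = Q_pump / A_rod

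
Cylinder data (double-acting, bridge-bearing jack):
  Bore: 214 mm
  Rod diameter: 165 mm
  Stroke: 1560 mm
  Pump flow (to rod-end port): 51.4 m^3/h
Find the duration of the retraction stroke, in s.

t ≈ 1.59 s

Rod-side annular area A_ann = π/4 × (214² − 165²) = 14590 mm^2
Swept volume V = A × L; t = V / Q = A·L / Q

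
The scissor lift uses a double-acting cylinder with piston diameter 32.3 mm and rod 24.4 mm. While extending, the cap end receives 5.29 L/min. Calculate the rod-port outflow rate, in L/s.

Q_out ≈ 0.0379 L/s

Cap-side area A_cap = π/4 × (32.3 mm)² = 819.4 mm^2
Rod-side annular area A_ann = π/4 × (32.3² − 24.4²) = 351.8 mm^2
Piston speed v = Q_in/A_cap; rod-end outflow Q_out = v × A_ann = Q_in × A_ann/A_cap.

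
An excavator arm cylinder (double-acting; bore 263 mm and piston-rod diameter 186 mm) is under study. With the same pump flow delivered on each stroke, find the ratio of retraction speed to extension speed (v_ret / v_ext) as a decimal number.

Cap-side area A_cap = π/4 × (263 mm)² = 54330 mm^2
Rod-side annular area A_ann = π/4 × (263² − 186²) = 27150 mm^2
For equal Q, v ∝ 1/A, so v_ret/v_ext = A_cap/A_ann.

v_ret/v_ext ≈ 2.00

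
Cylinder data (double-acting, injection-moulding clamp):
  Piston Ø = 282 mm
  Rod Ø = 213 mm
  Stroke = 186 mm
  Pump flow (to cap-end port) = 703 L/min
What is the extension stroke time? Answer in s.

t ≈ 0.992 s

Cap-side area A_cap = π/4 × (282 mm)² = 62460 mm^2
Swept volume V = A × L; t = V / Q = A·L / Q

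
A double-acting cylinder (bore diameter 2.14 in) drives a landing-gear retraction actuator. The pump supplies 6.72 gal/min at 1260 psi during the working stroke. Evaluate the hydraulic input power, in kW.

Hydraulic power = P × Q

W ≈ 3.68 kW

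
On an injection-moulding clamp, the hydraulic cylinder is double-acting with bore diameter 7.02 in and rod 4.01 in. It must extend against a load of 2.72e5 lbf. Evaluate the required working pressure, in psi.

Cap-side area A_cap = π/4 × (7.02 in)² = 38.70 in^2
P = F / A = 2.72e5 lbf / A

P ≈ 7030 psi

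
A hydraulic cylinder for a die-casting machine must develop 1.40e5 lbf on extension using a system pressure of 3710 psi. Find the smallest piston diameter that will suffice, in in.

Extension force acts on the full piston face: F = P × (π/4)D².
D = √(4F / (πP)) = √(4 × 1.40e5 lbf / (π × 3710 psi))

D ≈ 6.93 in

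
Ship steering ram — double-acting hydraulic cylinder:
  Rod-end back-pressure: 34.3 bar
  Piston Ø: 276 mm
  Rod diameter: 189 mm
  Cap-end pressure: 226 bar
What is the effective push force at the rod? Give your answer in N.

Cap-side area A_cap = π/4 × (276 mm)² = 59830 mm^2
Rod-side annular area A_ann = π/4 × (276² − 189²) = 31770 mm^2
Net thrust = P_cap·A_cap − P_rod·A_ann = 1.352e6 N − 1.090e5 N

F ≈ 1.24e6 N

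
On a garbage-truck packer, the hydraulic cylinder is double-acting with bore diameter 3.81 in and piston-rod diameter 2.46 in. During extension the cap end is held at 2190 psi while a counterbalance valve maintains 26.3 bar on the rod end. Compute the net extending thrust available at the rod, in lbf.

F ≈ 22400 lbf

Cap-side area A_cap = π/4 × (3.81 in)² = 11.40 in^2
Rod-side annular area A_ann = π/4 × (3.81² − 2.46²) = 6.648 in^2
Net thrust = P_cap·A_cap − P_rod·A_ann = 24970 lbf − 2536 lbf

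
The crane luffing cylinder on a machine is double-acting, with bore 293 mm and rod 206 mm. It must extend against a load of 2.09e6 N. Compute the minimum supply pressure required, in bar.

Cap-side area A_cap = π/4 × (293 mm)² = 67430 mm^2
P = F / A = 2.09e6 N / A

P ≈ 310 bar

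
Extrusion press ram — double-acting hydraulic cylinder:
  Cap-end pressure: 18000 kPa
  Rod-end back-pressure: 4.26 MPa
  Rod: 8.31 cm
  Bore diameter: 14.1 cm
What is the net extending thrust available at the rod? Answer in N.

Cap-side area A_cap = π/4 × (14.1 cm)² = 156.1 cm^2
Rod-side annular area A_ann = π/4 × (14.1² − 8.31²) = 101.9 cm^2
Net thrust = P_cap·A_cap − P_rod·A_ann = 2.811e5 N − 43410 N

F ≈ 2.38e5 N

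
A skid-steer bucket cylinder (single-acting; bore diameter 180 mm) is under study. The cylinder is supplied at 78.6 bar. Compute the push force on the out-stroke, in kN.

F ≈ 200 kN

Cap-side area A_cap = π/4 × (180 mm)² = 25450 mm^2
F = P × A_cap = 78.6 bar × A_cap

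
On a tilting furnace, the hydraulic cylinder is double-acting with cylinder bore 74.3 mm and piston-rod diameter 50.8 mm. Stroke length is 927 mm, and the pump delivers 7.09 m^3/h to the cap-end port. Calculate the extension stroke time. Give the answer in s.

Cap-side area A_cap = π/4 × (74.3 mm)² = 4336 mm^2
Swept volume V = A × L; t = V / Q = A·L / Q

t ≈ 2.04 s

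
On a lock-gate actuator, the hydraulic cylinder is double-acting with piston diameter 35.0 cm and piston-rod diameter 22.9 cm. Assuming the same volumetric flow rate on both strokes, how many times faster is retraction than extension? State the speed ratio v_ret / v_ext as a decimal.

v_ret/v_ext ≈ 1.75

Cap-side area A_cap = π/4 × (35.0 cm)² = 962.1 cm^2
Rod-side annular area A_ann = π/4 × (35.0² − 22.9²) = 550.2 cm^2
For equal Q, v ∝ 1/A, so v_ret/v_ext = A_cap/A_ann.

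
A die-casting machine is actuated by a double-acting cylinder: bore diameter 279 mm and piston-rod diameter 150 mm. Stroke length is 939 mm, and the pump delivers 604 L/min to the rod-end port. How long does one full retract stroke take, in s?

Rod-side annular area A_ann = π/4 × (279² − 150²) = 43460 mm^2
Swept volume V = A × L; t = V / Q = A·L / Q

t ≈ 4.05 s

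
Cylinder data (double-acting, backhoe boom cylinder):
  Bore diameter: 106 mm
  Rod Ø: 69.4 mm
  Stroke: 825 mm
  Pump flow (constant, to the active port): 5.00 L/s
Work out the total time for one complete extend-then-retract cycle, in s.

t ≈ 2.29 s

Cap-side area A_cap = π/4 × (106 mm)² = 8825 mm^2
Rod-side annular area A_ann = π/4 × (106² − 69.4²) = 5042 mm^2
t_ext = A_cap·L/Q = 1.456 s
t_ret = A_ann·L/Q = 0.8319 s
t_cycle = t_ext + t_ret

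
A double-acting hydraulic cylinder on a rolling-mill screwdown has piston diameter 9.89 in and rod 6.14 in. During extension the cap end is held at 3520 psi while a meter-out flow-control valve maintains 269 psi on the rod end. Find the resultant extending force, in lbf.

F ≈ 2.58e5 lbf

Cap-side area A_cap = π/4 × (9.89 in)² = 76.82 in^2
Rod-side annular area A_ann = π/4 × (9.89² − 6.14²) = 47.21 in^2
Net thrust = P_cap·A_cap − P_rod·A_ann = 2.704e5 lbf − 12700 lbf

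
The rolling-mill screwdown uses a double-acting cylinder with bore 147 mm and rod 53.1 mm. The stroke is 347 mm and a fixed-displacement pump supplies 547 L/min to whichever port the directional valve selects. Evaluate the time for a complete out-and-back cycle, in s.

t ≈ 1.21 s

Cap-side area A_cap = π/4 × (147 mm)² = 16970 mm^2
Rod-side annular area A_ann = π/4 × (147² − 53.1²) = 14760 mm^2
t_ext = A_cap·L/Q = 0.6460 s
t_ret = A_ann·L/Q = 0.5617 s
t_cycle = t_ext + t_ret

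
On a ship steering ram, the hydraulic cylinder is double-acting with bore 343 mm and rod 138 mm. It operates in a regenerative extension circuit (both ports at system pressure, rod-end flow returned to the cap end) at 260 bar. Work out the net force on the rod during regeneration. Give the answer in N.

F ≈ 3.89e5 N

With equal pressure on both faces, forces on the annular region cancel; the net push is pressure × rod cross-section.
Rod cross-section A_rod = π/4 × (138 mm)² = 14960 mm^2
F = P × A_rod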